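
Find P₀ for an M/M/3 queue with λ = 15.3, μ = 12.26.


a = λ/μ = 15.3/12.26 = 1.2480; ρ = a/c = 0.4160
Σ_{k=0}^{2} a^k/k! (terms k=0..2) = 1.00000 + 1.24796 + 0.77870 = 3.02666
Tail: a^3/(3!(1−ρ)) = 1.94358/(6·0.5840) = 0.55466
P₀ = 1/(3.02666 + 0.55466) = 1/3.58133 = 0.279226

Final: 0.279226


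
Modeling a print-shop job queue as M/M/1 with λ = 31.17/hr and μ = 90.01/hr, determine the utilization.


ρ = λ/μ = 31.17/90.01 = 0.3463

Final: 0.3463


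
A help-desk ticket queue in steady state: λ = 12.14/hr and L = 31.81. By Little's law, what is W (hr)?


W = L/λ = 31.81/12.14 = 2.6203 hr

Final: 2.6203 hr


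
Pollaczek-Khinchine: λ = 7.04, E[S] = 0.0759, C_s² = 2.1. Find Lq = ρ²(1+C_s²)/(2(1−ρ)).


ρ = λ·E[S] = 7.04·0.0759 = 0.5343
Lq = ρ²(1+C_s²)/(2(1−ρ)) = 0.2855·(1+2.1)/(2·0.4657)
= 0.2855·3.1000/0.9313 = 0.95036

Final: 0.95036


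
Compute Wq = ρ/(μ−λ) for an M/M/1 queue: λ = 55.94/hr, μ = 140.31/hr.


ρ = 55.94/140.31 = 0.3987
Wq = ρ/(μ−λ) = 0.3987/(140.31 − 55.94) = 0.3987/84.37 = 0.004725 hr

Final: 0.004725 hr


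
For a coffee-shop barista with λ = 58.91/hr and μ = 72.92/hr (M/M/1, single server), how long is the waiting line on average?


ρ = 58.91/72.92 = 0.8079
Lq = ρ²/(1−ρ) = 0.6527/0.1921 = 3.3970

Final: 3.3970


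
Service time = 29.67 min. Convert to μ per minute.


μ = 1/(service time) in consistent units.
1 minute = 1 min, so μ = 1/29.67 = 0.03370 per minute

Final: 0.03370 /min


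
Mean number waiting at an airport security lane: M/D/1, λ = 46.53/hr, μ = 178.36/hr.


ρ = 46.53/178.36 = 0.2609
M/D/1: Lq = ρ²/(2(1−ρ)) = 0.06806/(2·0.7391) = 0.04604

Final: 0.04604


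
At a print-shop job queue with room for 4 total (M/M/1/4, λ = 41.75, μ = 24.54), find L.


ρ = 41.75/24.54 = 1.7013
L = ρ[1 − (K+1)ρ^K + Kρ^(K+1)] / [(1−ρ)(1−ρ^(K+1))]
Numerator: 1.7013·(1 − 5·8.377756 + 4·14.253109) = 27.431244
Denominator: (-0.7013)·(-13.253109) = 9.294458
L = 27.431244/9.294458 = 2.9514

Final: 2.9514


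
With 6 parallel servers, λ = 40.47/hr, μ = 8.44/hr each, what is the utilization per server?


ρ = λ/(cμ) = 40.47/(6·8.44) = 40.47/50.64 = 0.7992

Final: 0.7992


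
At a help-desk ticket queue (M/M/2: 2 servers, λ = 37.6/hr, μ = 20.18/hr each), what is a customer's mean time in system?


a = 1.8632; ρ = 0.9316; P₀ = 0.035403
Lq = P₀·a^c·ρ/(c!(1−ρ)²) = 12.24226
Wq = Lq/λ = 12.24226/37.6 = 0.32559 hr
W = Wq + 1/μ = 0.32559 + 0.04955 = 0.37515 hr

Final: 0.37515 hr


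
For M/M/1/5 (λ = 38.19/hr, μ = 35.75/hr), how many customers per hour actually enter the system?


ρ = 1.0683; P_K = (1−ρ)ρ^5/(1−ρ^6) = 0.195333
λ_eff = λ(1 − P_K) = 38.19·(1 − 0.195333) = 38.19·0.804667 = 30.7302 /hr

Final: 30.7302 /hr


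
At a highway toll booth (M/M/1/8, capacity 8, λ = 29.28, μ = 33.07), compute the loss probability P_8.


ρ = λ/μ = 29.28/33.07 = 0.8854
P_K = (1−ρ)ρ^K/(1−ρ^(K+1)) = (0.1146·0.377655)/(1 − 0.334374)
= 0.043281/0.665626 = 0.065023

Final: 0.065023


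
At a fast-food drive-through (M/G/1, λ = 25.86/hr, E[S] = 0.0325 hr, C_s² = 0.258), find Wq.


ρ = λ·E[S] = 25.86·0.0325 = 0.8405
E[S²] = E[S]²(1+C_s²) = 0.0325²·(1+0.258) = 0.001329
Wq = λ·E[S²]/(2(1−ρ)) = 25.86·0.001329/(2·0.1595) = 0.10768 hr

Final: 0.10768 hr


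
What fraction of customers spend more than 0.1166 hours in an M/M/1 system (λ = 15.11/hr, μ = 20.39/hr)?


W ~ Exponential(μ−λ) for M/M/1.
μ − λ = 20.39 − 15.11 = 5.2800
P(W > t) = e^{−(μ−λ)t} = e^{−0.6156} = 0.540291

Final: 0.540291


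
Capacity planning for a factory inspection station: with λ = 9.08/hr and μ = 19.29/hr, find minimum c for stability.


Stability requires cμ > λ ⇔ c > λ/μ.
λ/μ = 9.08/19.29 = 0.4707
Minimum integer c = ⌊0.4707⌋ + 1 = 1
Check: 1·19.29 = 19.29 > 9.08, while 0·19.29 = 0.00 ≤ 9.08

Final: 1 servers


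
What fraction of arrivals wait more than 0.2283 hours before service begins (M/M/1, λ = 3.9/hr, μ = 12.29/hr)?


ρ = 3.9/12.29 = 0.3173
P(Wq > t) = ρ·e^{−(μ−λ)t} = 0.3173·e^{−1.9154}
= 0.3173·0.147277 = 0.046736

Final: 0.046736


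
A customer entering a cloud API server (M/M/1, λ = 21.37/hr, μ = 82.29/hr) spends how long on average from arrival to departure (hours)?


W = 1/(μ−λ) = 1/(82.29 − 21.37) = 1/60.92 = 0.01641 hr

Final: 0.01641 hr


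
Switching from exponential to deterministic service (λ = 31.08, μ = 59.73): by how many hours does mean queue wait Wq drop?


ρ = 31.08/59.73 = 0.5203
Wq(M/M/1) = ρ/(μ−λ) = 0.5203/28.65 = 0.01816 hr
Wq(M/D/1) = ρ/(2(μ−λ)) = 0.009081 hr
Savings = 0.01816 − 0.009081 = 0.009081 hr

Final: 0.009081 hr


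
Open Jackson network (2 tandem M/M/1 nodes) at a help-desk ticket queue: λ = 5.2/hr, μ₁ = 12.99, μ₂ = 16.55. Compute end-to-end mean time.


Each node sees arrival rate λ = 5.2/hr (tandem ⇒ throughput preserved).
W₁ = 1/(μ₁−λ) = 1/(12.99−5.2) = 0.12837 hr
W₂ = 1/(μ₂−λ) = 1/(16.55−5.2) = 0.08811 hr
W_total = W₁ + W₂ = 0.12837 + 0.08811 = 0.21648 hr

Final: 0.21648 hr


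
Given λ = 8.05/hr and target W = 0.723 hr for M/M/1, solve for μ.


W = 1/(μ−λ) ⇒ μ − λ = 1/W = 1/0.723 = 1.3831
μ = λ + 1/W = 8.05 + 1.3831 = 9.4331 per hr

Final: 9.4331 /hr


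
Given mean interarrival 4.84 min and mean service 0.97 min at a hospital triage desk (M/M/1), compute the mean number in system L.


λ = 60/4.84 = 12.3967 /hr
μ = 60/0.97 = 61.8557 /hr
ρ = λ/μ = 12.3967/61.8557 = 0.2004
L = ρ/(1−ρ) = 0.2004/0.7996 = 0.2506

Final: 0.2506


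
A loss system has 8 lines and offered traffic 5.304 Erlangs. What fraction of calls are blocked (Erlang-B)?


B(c,a) = (a^c/c!) / Σ_{k=0}^{c} a^k/k!
a^8/8! = 15.534869
Σ terms (k=0..8): 1.00000 + 5.30400 + 14.06621 + 24.86906 + 32.97637 + 34.98133 + 30.92350 + 23.43118 + 15.53487 = 183.086504
B = 15.534869/183.086504 = 0.084850

Final: 0.084850


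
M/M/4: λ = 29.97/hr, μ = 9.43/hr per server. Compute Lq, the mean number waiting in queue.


a = λ/μ = 3.1782; ρ = a/4 = 0.7945
P₀ = 0.028354
Lq = P₀·a^c·ρ / (c!·(1−ρ)²) = 0.028354·102.02350·0.7945/(24·0.04221)
= 2.26858

Final: 2.26858


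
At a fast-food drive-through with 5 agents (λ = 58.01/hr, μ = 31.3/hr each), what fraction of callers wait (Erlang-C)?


a = λ/μ = 1.8534; ρ = a/5 = 0.3707
P₀ = 0.155933 (from M/M/c formula)
C(c,a) = [a^c/(c!(1−ρ))]·P₀ = [21.86717/(120·0.6293)]·0.155933
= 0.28956·0.155933 = 0.045151

Final: 0.045151


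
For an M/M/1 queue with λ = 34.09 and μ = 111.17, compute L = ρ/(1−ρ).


ρ = λ/μ = 34.09/111.17 = 0.3066
L = ρ/(1−ρ) = 0.3066/(1 − 0.3066) = 0.3066/0.6934 = 0.4423

Final: 0.4423


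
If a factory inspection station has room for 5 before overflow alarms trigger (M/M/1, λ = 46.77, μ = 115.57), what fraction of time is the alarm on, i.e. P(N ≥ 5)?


ρ = 46.77/115.57 = 0.4047
P(N ≥ n) = ρ^n = 0.4047^5 = 0.010855

Final: 0.010855


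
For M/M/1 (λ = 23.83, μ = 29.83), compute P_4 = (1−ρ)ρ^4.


ρ = 23.83/29.83 = 0.7989
P_n = (1−ρ)·ρ^n = (1 − 0.7989)·0.7989^4 = 0.2011·0.407271 = 0.081918

Final: 0.081918


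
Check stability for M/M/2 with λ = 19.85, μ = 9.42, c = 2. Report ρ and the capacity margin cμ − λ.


Total capacity cμ = 2·9.42 = 18.84/hr
ρ = λ/(cμ) = 19.85/18.84 = 1.0536
Stable ⇔ ρ < 1: NO
Spare capacity = cμ − λ = 18.84 − 19.85 = -1.01/hr

Final: ρ = 1.0536; unstable; margin = -1.01/hr


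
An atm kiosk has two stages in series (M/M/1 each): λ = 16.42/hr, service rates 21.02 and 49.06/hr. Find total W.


Each node sees arrival rate λ = 16.42/hr (tandem ⇒ throughput preserved).
W₁ = 1/(μ₁−λ) = 1/(21.02−16.42) = 0.21739 hr
W₂ = 1/(μ₂−λ) = 1/(49.06−16.42) = 0.03064 hr
W_total = W₁ + W₂ = 0.21739 + 0.03064 = 0.24803 hr

Final: 0.24803 hr


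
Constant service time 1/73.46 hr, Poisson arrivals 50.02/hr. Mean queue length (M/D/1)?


ρ = 50.02/73.46 = 0.6809
M/D/1: Lq = ρ²/(2(1−ρ)) = 0.4636/(2·0.3191) = 0.72652

Final: 0.72652


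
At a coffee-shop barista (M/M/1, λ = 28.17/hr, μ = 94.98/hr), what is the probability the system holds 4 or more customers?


ρ = 28.17/94.98 = 0.2966
P(N ≥ n) = ρ^n = 0.2966^4 = 0.007738

Final: 0.007738


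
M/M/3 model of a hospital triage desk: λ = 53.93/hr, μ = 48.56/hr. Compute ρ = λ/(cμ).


ρ = λ/(cμ) = 53.93/(3·48.56) = 53.93/145.68 = 0.3702

Final: 0.3702


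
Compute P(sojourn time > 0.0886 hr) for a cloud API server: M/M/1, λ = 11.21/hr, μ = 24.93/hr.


W ~ Exponential(μ−λ) for M/M/1.
μ − λ = 24.93 − 11.21 = 13.7200
P(W > t) = e^{−(μ−λ)t} = e^{−1.2156} = 0.296534

Final: 0.296534


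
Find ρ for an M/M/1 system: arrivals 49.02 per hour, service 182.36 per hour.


ρ = λ/μ = 49.02/182.36 = 0.2688

Final: 0.2688


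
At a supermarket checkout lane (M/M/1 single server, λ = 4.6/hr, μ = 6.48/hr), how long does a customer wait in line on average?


ρ = 4.6/6.48 = 0.7099
Wq = ρ/(μ−λ) = 0.7099/(6.48 − 4.6) = 0.7099/1.88 = 0.3776 hr

Final: 0.3776 hr


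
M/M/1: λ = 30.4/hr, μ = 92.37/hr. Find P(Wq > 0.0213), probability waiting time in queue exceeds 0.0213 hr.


ρ = 30.4/92.37 = 0.3291
P(Wq > t) = ρ·e^{−(μ−λ)t} = 0.3291·e^{−1.3200}
= 0.3291·0.267146 = 0.087921

Final: 0.087921


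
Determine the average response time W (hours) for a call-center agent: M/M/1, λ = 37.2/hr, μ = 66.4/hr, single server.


W = 1/(μ−λ) = 1/(66.4 − 37.2) = 1/29.20 = 0.03425 hr

Final: 0.03425 hr


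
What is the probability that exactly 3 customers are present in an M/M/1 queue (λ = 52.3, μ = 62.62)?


ρ = 52.3/62.62 = 0.8352
P_n = (1−ρ)·ρ^n = (1 − 0.8352)·0.8352^3 = 0.1648·0.582594 = 0.096014

Final: 0.096014


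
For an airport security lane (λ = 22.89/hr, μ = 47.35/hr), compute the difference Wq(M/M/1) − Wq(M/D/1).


ρ = 22.89/47.35 = 0.4834
Wq(M/M/1) = ρ/(μ−λ) = 0.4834/24.46 = 0.01976 hr
Wq(M/D/1) = ρ/(2(μ−λ)) = 0.009882 hr
Savings = 0.01976 − 0.009882 = 0.009882 hr

Final: 0.009882 hr


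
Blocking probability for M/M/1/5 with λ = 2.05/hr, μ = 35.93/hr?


ρ = λ/μ = 2.05/35.93 = 0.05706
P_K = (1−ρ)ρ^K/(1−ρ^(K+1)) = (0.9429·0.0000006046)/(1 − 0.00000003450)
= 0.0000005701/1.000000 = 0.0000005701

Final: 0.0000005701


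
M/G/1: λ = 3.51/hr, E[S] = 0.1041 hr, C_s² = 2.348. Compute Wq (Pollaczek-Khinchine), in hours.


ρ = λ·E[S] = 3.51·0.1041 = 0.3654
E[S²] = E[S]²(1+C_s²) = 0.1041²·(1+2.348) = 0.036282
Wq = λ·E[S²]/(2(1−ρ)) = 3.51·0.036282/(2·0.6346) = 0.10034 hr

Final: 0.10034 hr


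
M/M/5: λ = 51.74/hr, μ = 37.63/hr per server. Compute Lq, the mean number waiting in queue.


a = λ/μ = 1.3750; ρ = a/5 = 0.2750
P₀ = 0.252597
Lq = P₀·a^c·ρ / (c!·(1−ρ)²) = 0.252597·4.91429·0.2750/(120·0.52563)
= 0.005412

Final: 0.005412


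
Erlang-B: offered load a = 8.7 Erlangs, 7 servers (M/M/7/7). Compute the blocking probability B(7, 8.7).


B(c,a) = (a^c/c!) / Σ_{k=0}^{c} a^k/k!
a^7/7! = 748.521418
Σ terms (k=0..7): 1.00000 + 8.70000 + 37.84500 + 109.75050 + 238.70734 + 415.35077 + 602.25861 + 748.52142 = 2162.133636
B = 748.521418/2162.133636 = 0.346196

Final: 0.346196


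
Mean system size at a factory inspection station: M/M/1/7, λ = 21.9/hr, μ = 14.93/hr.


ρ = 21.9/14.93 = 1.4668
L = ρ[1 − (K+1)ρ^K + Kρ^(K+1)] / [(1−ρ)(1−ρ^(K+1))]
Numerator: 1.4668·(1 − 8·14.611343 + 7·21.432580) = 50.074157
Denominator: (-0.4668)·(-20.432580) = 9.538854
L = 50.074157/9.538854 = 5.2495

Final: 5.2495


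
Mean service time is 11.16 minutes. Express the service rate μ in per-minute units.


μ = 1/(service time) in consistent units.
1 minute = 1 min, so μ = 1/11.16 = 0.08961 per minute

Final: 0.08961 /min


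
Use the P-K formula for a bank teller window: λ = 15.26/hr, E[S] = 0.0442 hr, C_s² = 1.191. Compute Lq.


ρ = λ·E[S] = 15.26·0.0442 = 0.6745
Lq = ρ²(1+C_s²)/(2(1−ρ)) = 0.4549·(1+1.191)/(2·0.3255)
= 0.4549·2.1910/0.6510 = 1.53110

Final: 1.53110


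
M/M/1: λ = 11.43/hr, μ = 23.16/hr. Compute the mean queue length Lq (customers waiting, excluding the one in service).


ρ = 11.43/23.16 = 0.4935
Lq = ρ²/(1−ρ) = 0.2436/0.5065 = 0.4809

Final: 0.4809


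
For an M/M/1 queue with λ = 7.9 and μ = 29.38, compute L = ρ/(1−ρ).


ρ = λ/μ = 7.9/29.38 = 0.2689
L = ρ/(1−ρ) = 0.2689/(1 − 0.2689) = 0.2689/0.7311 = 0.3678

Final: 0.3678


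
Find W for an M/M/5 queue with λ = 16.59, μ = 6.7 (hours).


a = 2.4761; ρ = 0.4952; P₀ = 0.082136
Lq = P₀·a^c·ρ/(c!(1−ρ)²) = 0.12383
Wq = Lq/λ = 0.12383/16.59 = 0.007464 hr
W = Wq + 1/μ = 0.007464 + 0.14925 = 0.15672 hr

Final: 0.15672 hr


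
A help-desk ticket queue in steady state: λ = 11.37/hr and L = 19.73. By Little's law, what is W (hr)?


W = L/λ = 19.73/11.37 = 1.7353 hr

Final: 1.7353 hr


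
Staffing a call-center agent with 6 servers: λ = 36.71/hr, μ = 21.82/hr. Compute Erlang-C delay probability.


a = λ/μ = 1.6824; ρ = a/6 = 0.2804
P₀ = 0.185832 (from M/M/c formula)
C(c,a) = [a^c/(c!(1−ρ))]·P₀ = [22.67659/(720·0.7196)]·0.185832
= 0.04377·0.185832 = 0.008133

Final: 0.008133


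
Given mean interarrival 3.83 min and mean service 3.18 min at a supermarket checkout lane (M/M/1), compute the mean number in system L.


λ = 60/3.83 = 15.6658 /hr
μ = 60/3.18 = 18.8679 /hr
ρ = λ/μ = 15.6658/18.8679 = 0.8303
L = ρ/(1−ρ) = 0.8303/0.1697 = 4.8923

Final: 4.8923


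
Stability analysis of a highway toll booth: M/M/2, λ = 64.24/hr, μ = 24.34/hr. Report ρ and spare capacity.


Total capacity cμ = 2·24.34 = 48.68/hr
ρ = λ/(cμ) = 64.24/48.68 = 1.3196
Stable ⇔ ρ < 1: NO
Spare capacity = cμ − λ = 48.68 − 64.24 = -15.56/hr

Final: ρ = 1.3196; unstable; margin = -15.56/hr


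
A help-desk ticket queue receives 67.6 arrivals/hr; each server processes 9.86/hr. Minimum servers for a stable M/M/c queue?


Stability requires cμ > λ ⇔ c > λ/μ.
λ/μ = 67.6/9.86 = 6.8560
Minimum integer c = ⌊6.8560⌋ + 1 = 7
Check: 7·9.86 = 69.02 > 67.6, while 6·9.86 = 59.16 ≤ 67.6

Final: 7 servers


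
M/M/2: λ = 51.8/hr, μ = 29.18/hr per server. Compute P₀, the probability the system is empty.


a = λ/μ = 51.8/29.18 = 1.7752; ρ = a/c = 0.8876
Σ_{k=0}^{1} a^k/k! (terms k=0..1) = 1.00000 + 1.77519 = 2.77519
Tail: a^2/(2!(1−ρ)) = 3.15129/(2·0.1124) = 14.01749
P₀ = 1/(2.77519 + 14.01749) = 1/16.79268 = 0.059550

Final: 0.059550


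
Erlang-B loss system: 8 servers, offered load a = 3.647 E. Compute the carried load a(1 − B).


B(8,3.647) = 0.020493 (Erlang-B)
Carried load = a(1 − B) = 3.647·(1 − 0.020493) = 3.647·0.979507 = 3.5723 E

Final: 3.5723 Erlangs


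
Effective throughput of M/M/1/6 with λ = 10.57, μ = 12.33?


ρ = 0.8573; P_K = (1−ρ)ρ^6/(1−ρ^7) = 0.085869
λ_eff = λ(1 − P_K) = 10.57·(1 − 0.085869) = 10.57·0.914131 = 9.6624 /hr

Final: 9.6624 /hr


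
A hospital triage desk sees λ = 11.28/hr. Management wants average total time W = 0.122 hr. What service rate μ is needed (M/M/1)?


W = 1/(μ−λ) ⇒ μ − λ = 1/W = 1/0.122 = 8.1967
μ = λ + 1/W = 11.28 + 8.1967 = 19.4767 per hr

Final: 19.4767 /hr


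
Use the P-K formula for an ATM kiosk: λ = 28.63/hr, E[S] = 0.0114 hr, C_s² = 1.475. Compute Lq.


ρ = λ·E[S] = 28.63·0.0114 = 0.3264
Lq = ρ²(1+C_s²)/(2(1−ρ)) = 0.1065·(1+1.475)/(2·0.6736)
= 0.1065·2.4750/1.3472 = 0.19570

Final: 0.19570


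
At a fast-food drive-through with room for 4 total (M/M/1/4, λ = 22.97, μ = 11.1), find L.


ρ = 22.97/11.1 = 2.0694
L = ρ[1 − (K+1)ρ^K + Kρ^(K+1)] / [(1−ρ)(1−ρ^(K+1))]
Numerator: 2.0694·(1 − 5·18.338004 + 4·37.948104) = 126.443426
Denominator: (-1.0694)·(-36.948104) = 39.511171
L = 126.443426/39.511171 = 3.2002

Final: 3.2002


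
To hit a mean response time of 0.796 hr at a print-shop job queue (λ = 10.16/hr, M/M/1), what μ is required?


W = 1/(μ−λ) ⇒ μ − λ = 1/W = 1/0.796 = 1.2563
μ = λ + 1/W = 10.16 + 1.2563 = 11.4163 per hr

Final: 11.4163 /hr


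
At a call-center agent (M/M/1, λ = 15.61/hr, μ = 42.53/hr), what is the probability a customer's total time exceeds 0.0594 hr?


W ~ Exponential(μ−λ) for M/M/1.
μ − λ = 42.53 − 15.61 = 26.9200
P(W > t) = e^{−(μ−λ)t} = e^{−1.5990} = 0.202089

Final: 0.202089


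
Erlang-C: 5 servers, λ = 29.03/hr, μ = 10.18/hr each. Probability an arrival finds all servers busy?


a = λ/μ = 2.8517; ρ = a/5 = 0.5703
P₀ = 0.054958 (from M/M/c formula)
C(c,a) = [a^c/(c!(1−ρ))]·P₀ = [188.58029/(120·0.4297)]·0.054958
= 3.65750·0.054958 = 0.201010

Final: 0.201010


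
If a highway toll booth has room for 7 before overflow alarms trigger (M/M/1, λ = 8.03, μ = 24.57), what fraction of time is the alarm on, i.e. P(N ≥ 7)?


ρ = 8.03/24.57 = 0.3268
P(N ≥ n) = ρ^n = 0.3268^7 = 0.0003983

Final: 0.0003983


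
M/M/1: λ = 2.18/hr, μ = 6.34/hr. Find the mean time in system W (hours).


W = 1/(μ−λ) = 1/(6.34 − 2.18) = 1/4.16 = 0.2404 hr

Final: 0.2404 hr


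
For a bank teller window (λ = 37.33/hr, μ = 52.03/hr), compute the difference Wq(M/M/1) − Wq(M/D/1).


ρ = 37.33/52.03 = 0.7175
Wq(M/M/1) = ρ/(μ−λ) = 0.7175/14.70 = 0.04881 hr
Wq(M/D/1) = ρ/(2(μ−λ)) = 0.02440 hr
Savings = 0.04881 − 0.02440 = 0.02440 hr

Final: 0.02440 hr


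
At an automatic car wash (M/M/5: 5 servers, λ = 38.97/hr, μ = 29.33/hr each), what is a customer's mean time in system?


a = 1.3287; ρ = 0.2657; P₀ = 0.264610
Lq = P₀·a^c·ρ/(c!(1−ρ)²) = 0.004500
Wq = Lq/λ = 0.004500/38.97 = 0.0001155 hr
W = Wq + 1/μ = 0.0001155 + 0.03409 = 0.03421 hr

Final: 0.03421 hr


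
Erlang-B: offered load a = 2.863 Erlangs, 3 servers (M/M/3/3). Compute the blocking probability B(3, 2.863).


B(c,a) = (a^c/c!) / Σ_{k=0}^{c} a^k/k!
a^3/3! = 3.911225
Σ terms (k=0..3): 1.00000 + 2.86300 + 4.09838 + 3.91122 = 11.872609
B = 3.911225/11.872609 = 0.329433

Final: 0.329433


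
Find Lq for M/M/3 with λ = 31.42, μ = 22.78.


a = λ/μ = 1.3793; ρ = a/3 = 0.4598
P₀ = 0.241546
Lq = P₀·a^c·ρ / (c!·(1−ρ)²) = 0.241546·2.62396·0.4598/(6·0.29186)
= 0.16640

Final: 0.16640


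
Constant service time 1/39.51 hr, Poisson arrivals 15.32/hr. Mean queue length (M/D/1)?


ρ = 15.32/39.51 = 0.3877
M/D/1: Lq = ρ²/(2(1−ρ)) = 0.1504/(2·0.6123) = 0.12278

Final: 0.12278


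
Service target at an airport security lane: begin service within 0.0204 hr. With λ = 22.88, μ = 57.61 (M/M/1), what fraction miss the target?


ρ = 22.88/57.61 = 0.3972
P(Wq > t) = ρ·e^{−(μ−λ)t} = 0.3972·e^{−0.7085}
= 0.3972·0.492386 = 0.195553

Final: 0.195553


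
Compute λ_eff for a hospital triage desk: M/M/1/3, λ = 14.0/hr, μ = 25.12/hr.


ρ = 0.5573; P_K = (1−ρ)ρ^3/(1−ρ^4) = 0.084815
λ_eff = λ(1 − P_K) = 14.0·(1 − 0.084815) = 14.0·0.915185 = 12.8126 /hr

Final: 12.8126 /hr


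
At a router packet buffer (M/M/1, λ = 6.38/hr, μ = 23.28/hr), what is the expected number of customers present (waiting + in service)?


ρ = λ/μ = 6.38/23.28 = 0.2741
L = ρ/(1−ρ) = 0.2741/(1 − 0.2741) = 0.2741/0.7259 = 0.3775

Final: 0.3775


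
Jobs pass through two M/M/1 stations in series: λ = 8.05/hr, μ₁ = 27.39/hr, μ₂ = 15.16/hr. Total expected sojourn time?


Each node sees arrival rate λ = 8.05/hr (tandem ⇒ throughput preserved).
W₁ = 1/(μ₁−λ) = 1/(27.39−8.05) = 0.05171 hr
W₂ = 1/(μ₂−λ) = 1/(15.16−8.05) = 0.14065 hr
W_total = W₁ + W₂ = 0.05171 + 0.14065 = 0.19235 hr

Final: 0.19235 hr


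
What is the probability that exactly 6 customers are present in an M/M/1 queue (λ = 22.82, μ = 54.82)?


ρ = 22.82/54.82 = 0.4163
P_n = (1−ρ)·ρ^n = (1 − 0.4163)·0.4163^6 = 0.5837·0.005203 = 0.003037

Final: 0.003037


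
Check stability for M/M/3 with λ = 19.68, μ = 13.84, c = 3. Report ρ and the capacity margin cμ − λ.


Total capacity cμ = 3·13.84 = 41.52/hr
ρ = λ/(cμ) = 19.68/41.52 = 0.4740
Stable ⇔ ρ < 1: YES
Spare capacity = cμ − λ = 41.52 − 19.68 = 21.84/hr

Final: ρ = 0.4740; stable; margin = 21.84/hr


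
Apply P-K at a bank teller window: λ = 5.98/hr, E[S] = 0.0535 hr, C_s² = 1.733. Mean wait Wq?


ρ = λ·E[S] = 5.98·0.0535 = 0.3199
E[S²] = E[S]²(1+C_s²) = 0.0535²·(1+1.733) = 0.007823
Wq = λ·E[S²]/(2(1−ρ)) = 5.98·0.007823/(2·0.6801) = 0.03439 hr

Final: 0.03439 hr


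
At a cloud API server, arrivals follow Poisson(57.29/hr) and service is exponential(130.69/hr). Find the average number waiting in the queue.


ρ = 57.29/130.69 = 0.4384
Lq = ρ²/(1−ρ) = 0.1922/0.5616 = 0.3422

Final: 0.3422


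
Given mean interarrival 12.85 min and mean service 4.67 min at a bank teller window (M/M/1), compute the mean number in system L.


λ = 60/12.85 = 4.6693 /hr
μ = 60/4.67 = 12.8480 /hr
ρ = λ/μ = 4.6693/12.8480 = 0.3634
L = ρ/(1−ρ) = 0.3634/0.6366 = 0.5709

Final: 0.5709


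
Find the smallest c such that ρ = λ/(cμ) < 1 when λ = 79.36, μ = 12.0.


Stability requires cμ > λ ⇔ c > λ/μ.
λ/μ = 79.36/12.0 = 6.6133
Minimum integer c = ⌊6.6133⌋ + 1 = 7
Check: 7·12.0 = 84.00 > 79.36, while 6·12.0 = 72.00 ≤ 79.36

Final: 7 servers


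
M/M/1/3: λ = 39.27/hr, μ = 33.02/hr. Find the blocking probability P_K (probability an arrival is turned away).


ρ = λ/μ = 39.27/33.02 = 1.1893
P_K = (1−ρ)ρ^K/(1−ρ^(K+1)) = (-0.1893·1.682099)/(1 − 2.000485)
= -0.318386/-1.000485 = 0.318232

Final: 0.318232


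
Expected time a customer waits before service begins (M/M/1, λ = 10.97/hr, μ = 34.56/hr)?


ρ = 10.97/34.56 = 0.3174
Wq = ρ/(μ−λ) = 0.3174/(34.56 − 10.97) = 0.3174/23.59 = 0.01346 hr

Final: 0.01346 hr


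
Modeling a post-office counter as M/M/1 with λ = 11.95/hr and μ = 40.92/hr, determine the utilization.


ρ = λ/μ = 11.95/40.92 = 0.2920

Final: 0.2920


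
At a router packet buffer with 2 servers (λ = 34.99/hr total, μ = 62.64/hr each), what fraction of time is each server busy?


ρ = λ/(cμ) = 34.99/(2·62.64) = 34.99/125.28 = 0.2793

Final: 0.2793


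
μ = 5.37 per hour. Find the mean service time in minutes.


Mean service time = 1/μ = 1/5.37 hour = 0.18622 hour
In minutes: 0.18622 × 60 = 11.1732 min

Final: 11.1732 min


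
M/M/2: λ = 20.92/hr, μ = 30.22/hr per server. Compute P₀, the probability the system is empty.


a = λ/μ = 20.92/30.22 = 0.6923; ρ = a/c = 0.3461
Σ_{k=0}^{1} a^k/k! (terms k=0..1) = 1.00000 + 0.69226 = 1.69226
Tail: a^2/(2!(1−ρ)) = 0.47922/(2·0.6539) = 0.36645
P₀ = 1/(1.69226 + 0.36645) = 1/2.05870 = 0.485742

Final: 0.485742


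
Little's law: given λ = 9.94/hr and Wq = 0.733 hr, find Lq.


Lq = λWq = 9.94·0.733 = 7.2860

Final: 7.2860


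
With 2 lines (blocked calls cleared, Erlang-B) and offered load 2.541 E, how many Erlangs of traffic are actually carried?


B(2,2.541) = 0.476906 (Erlang-B)
Carried load = a(1 − B) = 2.541·(1 − 0.476906) = 2.541·0.523094 = 1.3292 E

Final: 1.3292 Erlangs


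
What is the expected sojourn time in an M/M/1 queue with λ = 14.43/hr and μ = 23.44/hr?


W = 1/(μ−λ) = 1/(23.44 − 14.43) = 1/9.01 = 0.1110 hr

Final: 0.1110 hr


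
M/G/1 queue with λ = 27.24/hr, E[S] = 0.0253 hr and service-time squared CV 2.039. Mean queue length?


ρ = λ·E[S] = 27.24·0.0253 = 0.6892
Lq = ρ²(1+C_s²)/(2(1−ρ)) = 0.4750·(1+2.039)/(2·0.3108)
= 0.4750·3.0390/0.6217 = 2.32186

Final: 2.32186


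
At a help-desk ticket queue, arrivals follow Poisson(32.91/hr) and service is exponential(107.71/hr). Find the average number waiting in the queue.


ρ = 32.91/107.71 = 0.3055
Lq = ρ²/(1−ρ) = 0.09336/0.6945 = 0.1344

Final: 0.1344


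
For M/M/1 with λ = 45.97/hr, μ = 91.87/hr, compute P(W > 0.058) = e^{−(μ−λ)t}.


W ~ Exponential(μ−λ) for M/M/1.
μ − λ = 91.87 − 45.97 = 45.9000
P(W > t) = e^{−(μ−λ)t} = e^{−2.6622} = 0.069795

Final: 0.069795


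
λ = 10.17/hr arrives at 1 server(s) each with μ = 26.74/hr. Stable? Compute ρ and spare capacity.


Total capacity cμ = 1·26.74 = 26.74/hr
ρ = λ/(cμ) = 10.17/26.74 = 0.3803
Stable ⇔ ρ < 1: YES
Spare capacity = cμ − λ = 26.74 − 10.17 = 16.57/hr

Final: ρ = 0.3803; stable; margin = 16.57/hr


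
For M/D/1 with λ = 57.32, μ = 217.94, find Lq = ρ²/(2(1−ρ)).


ρ = 57.32/217.94 = 0.2630
M/D/1: Lq = ρ²/(2(1−ρ)) = 0.06917/(2·0.7370) = 0.04693

Final: 0.04693


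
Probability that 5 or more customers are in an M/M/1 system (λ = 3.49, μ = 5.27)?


ρ = 3.49/5.27 = 0.6622
P(N ≥ n) = ρ^n = 0.6622^5 = 0.127372

Final: 0.127372


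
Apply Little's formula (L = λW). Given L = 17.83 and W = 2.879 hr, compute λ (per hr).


λ = L/W = 17.83/2.879 = 6.1931 /hr

Final: 6.1931 /hr


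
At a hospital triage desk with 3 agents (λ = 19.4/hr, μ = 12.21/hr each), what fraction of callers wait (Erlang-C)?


a = λ/μ = 1.5889; ρ = a/3 = 0.5296
P₀ = 0.189670 (from M/M/c formula)
C(c,a) = [a^c/(c!(1−ρ))]·P₀ = [4.01105/(6·0.4704)]·0.189670
= 1.42121·0.189670 = 0.269561

Final: 0.269561


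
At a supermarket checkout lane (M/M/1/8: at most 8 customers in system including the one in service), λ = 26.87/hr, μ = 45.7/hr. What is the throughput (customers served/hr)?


ρ = 0.5880; P_K = (1−ρ)ρ^8/(1−ρ^9) = 0.005935
λ_eff = λ(1 − P_K) = 26.87·(1 − 0.005935) = 26.87·0.994065 = 26.7105 /hr

Final: 26.7105 /hr


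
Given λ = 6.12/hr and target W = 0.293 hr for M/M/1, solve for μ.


W = 1/(μ−λ) ⇒ μ − λ = 1/W = 1/0.293 = 3.4130
μ = λ + 1/W = 6.12 + 3.4130 = 9.5330 per hr

Final: 9.5330 /hr


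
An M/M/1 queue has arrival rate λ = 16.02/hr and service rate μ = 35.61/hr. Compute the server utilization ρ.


ρ = λ/μ = 16.02/35.61 = 0.4499

Final: 0.4499


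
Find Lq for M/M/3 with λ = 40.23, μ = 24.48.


a = λ/μ = 1.6434; ρ = a/3 = 0.5478
P₀ = 0.177635
Lq = P₀·a^c·ρ / (c!·(1−ρ)²) = 0.177635·4.43829·0.5478/(6·0.20449)
= 0.35200

Final: 0.35200


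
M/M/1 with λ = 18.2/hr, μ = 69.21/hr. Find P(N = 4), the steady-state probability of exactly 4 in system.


ρ = 18.2/69.21 = 0.2630
P_n = (1−ρ)·ρ^n = (1 − 0.2630)·0.2630^4 = 0.7370·0.004782 = 0.003524

Final: 0.003524


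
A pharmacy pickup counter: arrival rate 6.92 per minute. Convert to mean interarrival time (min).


Mean interarrival time = 1/λ = 1/6.92 minute = 0.14451 minute
In minutes: 0.14451 × 1 = 0.1445 min

Final: 0.1445 min


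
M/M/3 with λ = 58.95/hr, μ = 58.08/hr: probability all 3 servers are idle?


a = λ/μ = 58.95/58.08 = 1.0150; ρ = a/c = 0.3383
Σ_{k=0}^{2} a^k/k! (terms k=0..2) = 1.00000 + 1.01498 + 0.51509 = 2.53007
Tail: a^3/(3!(1−ρ)) = 1.04561/(6·0.6617) = 0.26338
P₀ = 1/(2.53007 + 0.26338) = 1/2.79345 = 0.357981

Final: 0.357981


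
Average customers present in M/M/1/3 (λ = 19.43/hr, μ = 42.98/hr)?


ρ = 19.43/42.98 = 0.4521
L = ρ[1 − (K+1)ρ^K + Kρ^(K+1)] / [(1−ρ)(1−ρ^(K+1))]
Numerator: 0.4521·(1 − 4·0.092389 + 3·0.041766) = 0.341650
Denominator: (0.5479)·(0.958234) = 0.525044
L = 0.341650/0.525044 = 0.6507

Final: 0.6507


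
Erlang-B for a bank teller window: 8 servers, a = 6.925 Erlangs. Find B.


B(c,a) = (a^c/c!) / Σ_{k=0}^{c} a^k/k!
a^8/8! = 131.170960
Σ terms (k=0..8): 1.00000 + 6.92500 + 23.97781 + 55.34878 + 95.82258 + 132.71428 + 153.17439 + 151.53324 + 131.17096 = 751.667048
B = 131.170960/751.667048 = 0.174507

Final: 0.174507


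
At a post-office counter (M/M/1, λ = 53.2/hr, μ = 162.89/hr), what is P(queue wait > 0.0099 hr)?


ρ = 53.2/162.89 = 0.3266
P(Wq > t) = ρ·e^{−(μ−λ)t} = 0.3266·e^{−1.0859}
= 0.3266·0.337587 = 0.110256

Final: 0.110256


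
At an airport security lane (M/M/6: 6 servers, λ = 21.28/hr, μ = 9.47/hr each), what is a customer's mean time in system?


a = 2.2471; ρ = 0.3745; P₀ = 0.105390
Lq = P₀·a^c·ρ/(c!(1−ρ)²) = 0.01804
Wq = Lq/λ = 0.01804/21.28 = 0.0008477 hr
W = Wq + 1/μ = 0.0008477 + 0.10560 = 0.10644 hr

Final: 0.10644 hr


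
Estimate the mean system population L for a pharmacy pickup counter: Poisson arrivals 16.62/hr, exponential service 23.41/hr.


ρ = λ/μ = 16.62/23.41 = 0.7100
L = ρ/(1−ρ) = 0.7100/(1 − 0.7100) = 0.7100/0.2900 = 2.4477

Final: 2.4477


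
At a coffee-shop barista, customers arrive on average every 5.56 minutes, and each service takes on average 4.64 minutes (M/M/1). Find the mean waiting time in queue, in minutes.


λ = 60/5.56 = 10.7914 /hr
μ = 60/4.64 = 12.9310 /hr
ρ = λ/μ = 10.7914/12.9310 = 0.8345
Wq = ρ/(μ−λ) = 0.8345/(12.9310−10.7914) = 0.39003 hr
In minutes: 0.39003·60 = 23.402 min

Final: 23.402 min


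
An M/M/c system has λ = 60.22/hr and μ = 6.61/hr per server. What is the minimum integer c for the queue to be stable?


Stability requires cμ > λ ⇔ c > λ/μ.
λ/μ = 60.22/6.61 = 9.1104
Minimum integer c = ⌊9.1104⌋ + 1 = 10
Check: 10·6.61 = 66.10 > 60.22, while 9·6.61 = 59.49 ≤ 60.22

Final: 10 servers


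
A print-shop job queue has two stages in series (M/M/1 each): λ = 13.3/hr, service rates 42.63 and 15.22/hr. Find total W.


Each node sees arrival rate λ = 13.3/hr (tandem ⇒ throughput preserved).
W₁ = 1/(μ₁−λ) = 1/(42.63−13.3) = 0.03409 hr
W₂ = 1/(μ₂−λ) = 1/(15.22−13.3) = 0.52083 hr
W_total = W₁ + W₂ = 0.03409 + 0.52083 = 0.55493 hr

Final: 0.55493 hr


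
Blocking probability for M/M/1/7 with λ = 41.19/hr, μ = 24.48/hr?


ρ = λ/μ = 41.19/24.48 = 1.6826
P_K = (1−ρ)ρ^K/(1−ρ^(K+1)) = (-0.6826·38.182350)/(1 − 64.245547)
= -26.063197/-63.245547 = 0.412095

Final: 0.412095


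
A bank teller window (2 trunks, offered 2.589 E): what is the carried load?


B(2,2.589) = 0.482887 (Erlang-B)
Carried load = a(1 − B) = 2.589·(1 − 0.482887) = 2.589·0.517113 = 1.3388 E

Final: 1.3388 Erlangs


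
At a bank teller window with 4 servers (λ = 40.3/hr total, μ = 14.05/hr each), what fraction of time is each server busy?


ρ = λ/(cμ) = 40.3/(4·14.05) = 40.3/56.20 = 0.7171

Final: 0.7171


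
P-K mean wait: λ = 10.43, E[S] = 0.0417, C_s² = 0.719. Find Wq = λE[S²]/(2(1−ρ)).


ρ = λ·E[S] = 10.43·0.0417 = 0.4349
E[S²] = E[S]²(1+C_s²) = 0.0417²·(1+0.719) = 0.002989
Wq = λ·E[S²]/(2(1−ρ)) = 10.43·0.002989/(2·0.5651) = 0.02759 hr

Final: 0.02759 hr


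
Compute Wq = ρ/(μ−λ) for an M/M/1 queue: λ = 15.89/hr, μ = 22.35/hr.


ρ = 15.89/22.35 = 0.7110
Wq = ρ/(μ−λ) = 0.7110/(22.35 − 15.89) = 0.7110/6.46 = 0.1101 hr

Final: 0.1101 hr


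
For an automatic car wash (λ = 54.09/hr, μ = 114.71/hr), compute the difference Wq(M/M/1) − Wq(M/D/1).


ρ = 54.09/114.71 = 0.4715
Wq(M/M/1) = ρ/(μ−λ) = 0.4715/60.62 = 0.007779 hr
Wq(M/D/1) = ρ/(2(μ−λ)) = 0.003889 hr
Savings = 0.007779 − 0.003889 = 0.003889 hr

Final: 0.003889 hr


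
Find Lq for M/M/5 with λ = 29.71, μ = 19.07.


a = λ/μ = 1.5579; ρ = a/5 = 0.3116
P₀ = 0.210157
Lq = P₀·a^c·ρ / (c!·(1−ρ)²) = 0.210157·9.17825·0.3116/(120·0.47391)
= 0.01057

Final: 0.01057


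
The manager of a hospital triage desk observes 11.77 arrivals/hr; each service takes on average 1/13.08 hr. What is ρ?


ρ = λ/μ = 11.77/13.08 = 0.8998

Final: 0.8998


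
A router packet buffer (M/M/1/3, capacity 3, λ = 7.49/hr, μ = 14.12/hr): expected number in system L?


ρ = 7.49/14.12 = 0.5305
L = ρ[1 − (K+1)ρ^K + Kρ^(K+1)] / [(1−ρ)(1−ρ^(K+1))]
Numerator: 0.5305·(1 − 4·0.149259 + 3·0.079175) = 0.339749
Denominator: (0.4695)·(0.920825) = 0.432370
L = 0.339749/0.432370 = 0.7858

Final: 0.7858


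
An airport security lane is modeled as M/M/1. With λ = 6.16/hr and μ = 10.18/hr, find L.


ρ = λ/μ = 6.16/10.18 = 0.6051
L = ρ/(1−ρ) = 0.6051/(1 − 0.6051) = 0.6051/0.3949 = 1.5323

Final: 1.5323


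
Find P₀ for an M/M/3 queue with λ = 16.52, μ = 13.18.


a = λ/μ = 16.52/13.18 = 1.2534; ρ = a/c = 0.4178
Σ_{k=0}^{2} a^k/k! (terms k=0..2) = 1.00000 + 1.25341 + 0.78552 = 3.03894
Tail: a^3/(3!(1−ρ)) = 1.96917/(6·0.5822) = 0.56372
P₀ = 1/(3.03894 + 0.56372) = 1/3.60266 = 0.277573

Final: 0.277573


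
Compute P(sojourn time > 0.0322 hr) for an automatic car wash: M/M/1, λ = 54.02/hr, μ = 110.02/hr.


W ~ Exponential(μ−λ) for M/M/1.
μ − λ = 110.02 − 54.02 = 56.0000
P(W > t) = e^{−(μ−λ)t} = e^{−1.8032} = 0.164771

Final: 0.164771


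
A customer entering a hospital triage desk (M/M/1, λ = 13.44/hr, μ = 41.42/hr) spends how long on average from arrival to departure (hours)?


W = 1/(μ−λ) = 1/(41.42 − 13.44) = 1/27.98 = 0.03574 hr

Final: 0.03574 hr


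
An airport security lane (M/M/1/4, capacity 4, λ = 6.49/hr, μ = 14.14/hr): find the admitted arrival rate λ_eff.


ρ = 0.4590; P_K = (1−ρ)ρ^4/(1−ρ^5) = 0.024509
λ_eff = λ(1 − P_K) = 6.49·(1 − 0.024509) = 6.49·0.975491 = 6.3309 /hr

Final: 6.3309 /hr


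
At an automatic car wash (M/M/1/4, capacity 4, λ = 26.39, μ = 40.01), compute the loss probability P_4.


ρ = λ/μ = 26.39/40.01 = 0.6596
P_K = (1−ρ)ρ^K/(1−ρ^(K+1)) = (0.3404·0.189271)/(1 − 0.124840)
= 0.064431/0.875160 = 0.073621

Final: 0.073621


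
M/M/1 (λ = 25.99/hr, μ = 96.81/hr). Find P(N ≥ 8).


ρ = 25.99/96.81 = 0.2685
P(N ≥ n) = ρ^n = 0.2685^8 = 0.00002698

Final: 0.00002698


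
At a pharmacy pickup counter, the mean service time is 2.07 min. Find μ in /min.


μ = 1/(service time) in consistent units.
1 minute = 1 min, so μ = 1/2.07 = 0.4831 per minute

Final: 0.4831 /min


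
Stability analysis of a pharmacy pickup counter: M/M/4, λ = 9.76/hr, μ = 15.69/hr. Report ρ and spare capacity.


Total capacity cμ = 4·15.69 = 62.76/hr
ρ = λ/(cμ) = 9.76/62.76 = 0.1555
Stable ⇔ ρ < 1: YES
Spare capacity = cμ − λ = 62.76 − 9.76 = 53.00/hr

Final: ρ = 0.1555; stable; margin = 53.00/hr


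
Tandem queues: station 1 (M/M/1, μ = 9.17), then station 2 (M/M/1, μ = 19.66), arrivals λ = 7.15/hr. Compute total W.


Each node sees arrival rate λ = 7.15/hr (tandem ⇒ throughput preserved).
W₁ = 1/(μ₁−λ) = 1/(9.17−7.15) = 0.49505 hr
W₂ = 1/(μ₂−λ) = 1/(19.66−7.15) = 0.07994 hr
W_total = W₁ + W₂ = 0.49505 + 0.07994 = 0.57499 hr

Final: 0.57499 hr


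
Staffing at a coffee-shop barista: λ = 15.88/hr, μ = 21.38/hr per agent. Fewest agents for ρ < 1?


Stability requires cμ > λ ⇔ c > λ/μ.
λ/μ = 15.88/21.38 = 0.7428
Minimum integer c = ⌊0.7428⌋ + 1 = 1
Check: 1·21.38 = 21.38 > 15.88, while 0·21.38 = 0.00 ≤ 15.88

Final: 1 servers


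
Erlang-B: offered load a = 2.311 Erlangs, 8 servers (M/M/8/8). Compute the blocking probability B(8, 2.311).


B(c,a) = (a^c/c!) / Σ_{k=0}^{c} a^k/k!
a^8/8! = 0.020178
Σ terms (k=0..8): 1.00000 + 2.31100 + 2.67036 + 2.05707 + 1.18847 + 0.54931 + 0.21158 + 0.06985 + 0.02018 = 10.077815
B = 0.020178/10.077815 = 0.002002

Final: 0.002002


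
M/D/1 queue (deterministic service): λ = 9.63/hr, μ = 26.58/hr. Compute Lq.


ρ = 9.63/26.58 = 0.3623
M/D/1: Lq = ρ²/(2(1−ρ)) = 0.1313/(2·0.6377) = 0.10292

Final: 0.10292


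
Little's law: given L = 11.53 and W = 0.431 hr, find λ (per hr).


λ = L/W = 11.53/0.431 = 26.7517 /hr

Final: 26.7517 /hr


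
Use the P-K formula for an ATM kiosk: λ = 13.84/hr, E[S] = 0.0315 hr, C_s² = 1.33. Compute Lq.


ρ = λ·E[S] = 13.84·0.0315 = 0.4360
Lq = ρ²(1+C_s²)/(2(1−ρ)) = 0.1901·(1+1.33)/(2·0.5640)
= 0.1901·2.3300/1.1281 = 0.39256

Final: 0.39256


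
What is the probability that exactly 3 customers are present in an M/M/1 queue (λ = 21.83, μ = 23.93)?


ρ = 21.83/23.93 = 0.9122
P_n = (1−ρ)·ρ^n = (1 − 0.9122)·0.9122^3 = 0.08776·0.759160 = 0.066621

Final: 0.066621


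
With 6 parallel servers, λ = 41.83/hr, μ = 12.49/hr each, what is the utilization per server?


ρ = λ/(cμ) = 41.83/(6·12.49) = 41.83/74.94 = 0.5582

Final: 0.5582


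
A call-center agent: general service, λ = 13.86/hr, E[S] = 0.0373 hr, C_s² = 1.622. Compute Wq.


ρ = λ·E[S] = 13.86·0.0373 = 0.5170
E[S²] = E[S]²(1+C_s²) = 0.0373²·(1+1.622) = 0.003648
Wq = λ·E[S²]/(2(1−ρ)) = 13.86·0.003648/(2·0.4830) = 0.05234 hr

Final: 0.05234 hr


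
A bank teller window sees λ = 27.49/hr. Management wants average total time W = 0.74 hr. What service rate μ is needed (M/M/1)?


W = 1/(μ−λ) ⇒ μ − λ = 1/W = 1/0.74 = 1.3514
μ = λ + 1/W = 27.49 + 1.3514 = 28.8414 per hr

Final: 28.8414 /hr


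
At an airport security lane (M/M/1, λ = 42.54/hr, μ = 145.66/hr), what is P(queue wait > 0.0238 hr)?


ρ = 42.54/145.66 = 0.2920
P(Wq > t) = ρ·e^{−(μ−λ)t} = 0.2920·e^{−2.4543}
= 0.2920·0.085927 = 0.025095

Final: 0.025095


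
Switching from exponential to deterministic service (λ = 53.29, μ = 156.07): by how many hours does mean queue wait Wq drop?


ρ = 53.29/156.07 = 0.3414
Wq(M/M/1) = ρ/(μ−λ) = 0.3414/102.78 = 0.003322 hr
Wq(M/D/1) = ρ/(2(μ−λ)) = 0.001661 hr
Savings = 0.003322 − 0.001661 = 0.001661 hr

Final: 0.001661 hr


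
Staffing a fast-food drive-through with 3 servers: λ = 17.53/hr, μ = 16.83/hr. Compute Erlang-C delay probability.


a = λ/μ = 1.0416; ρ = a/3 = 0.3472
P₀ = 0.348122 (from M/M/c formula)
C(c,a) = [a^c/(c!(1−ρ))]·P₀ = [1.13004/(6·0.6528)]·0.348122
= 0.28851·0.348122 = 0.100436

Final: 0.100436


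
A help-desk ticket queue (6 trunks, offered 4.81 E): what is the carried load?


B(6,4.81) = 0.177534 (Erlang-B)
Carried load = a(1 − B) = 4.81·(1 − 0.177534) = 4.81·0.822466 = 3.9561 E

Final: 3.9561 Erlangs


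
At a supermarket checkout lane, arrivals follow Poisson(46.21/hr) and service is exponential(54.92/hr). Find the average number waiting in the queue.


ρ = 46.21/54.92 = 0.8414
Lq = ρ²/(1−ρ) = 0.7080/0.1586 = 4.4640

Final: 4.4640


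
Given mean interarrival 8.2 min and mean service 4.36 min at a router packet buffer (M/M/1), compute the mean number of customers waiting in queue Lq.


λ = 60/8.2 = 7.3171 /hr
μ = 60/4.36 = 13.7615 /hr
ρ = λ/μ = 7.3171/13.7615 = 0.5317
Lq = ρ²/(1−ρ) = 0.2827/0.4683 = 0.6037

Final: 0.6037


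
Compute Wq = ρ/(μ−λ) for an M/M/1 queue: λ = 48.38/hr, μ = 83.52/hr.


ρ = 48.38/83.52 = 0.5793
Wq = ρ/(μ−λ) = 0.5793/(83.52 − 48.38) = 0.5793/35.14 = 0.01648 hr

Final: 0.01648 hr


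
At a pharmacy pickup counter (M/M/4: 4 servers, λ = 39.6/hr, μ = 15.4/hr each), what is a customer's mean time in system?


a = 2.5714; ρ = 0.6429; P₀ = 0.067512
Lq = P₀·a^c·ρ/(c!(1−ρ)²) = 0.61986
Wq = Lq/λ = 0.61986/39.6 = 0.01565 hr
W = Wq + 1/μ = 0.01565 + 0.06494 = 0.08059 hr

Final: 0.08059 hr


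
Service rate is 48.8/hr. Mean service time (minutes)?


Mean service time = 1/μ = 1/48.8 hour = 0.02049 hour
In minutes: 0.02049 × 60 = 1.2295 min

Final: 1.2295 min


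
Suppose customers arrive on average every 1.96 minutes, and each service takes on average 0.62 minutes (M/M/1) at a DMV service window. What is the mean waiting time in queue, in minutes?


λ = 60/1.96 = 30.6122 /hr
μ = 60/0.62 = 96.7742 /hr
ρ = λ/μ = 30.6122/96.7742 = 0.3163
Wq = ρ/(μ−λ) = 0.3163/(96.7742−30.6122) = 0.004781 hr
In minutes: 0.004781·60 = 0.2869 min

Final: 0.2869 min
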